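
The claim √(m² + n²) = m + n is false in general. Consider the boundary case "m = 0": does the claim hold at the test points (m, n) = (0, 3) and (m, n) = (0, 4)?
At (0, 3): LHS = 3, RHS = 3 → equal
At (0, 4): LHS = 4, RHS = 4 → equal

So the claim does hold at both of these boundary points, even though it is not an identity.

Answer: Yes, holds at both test points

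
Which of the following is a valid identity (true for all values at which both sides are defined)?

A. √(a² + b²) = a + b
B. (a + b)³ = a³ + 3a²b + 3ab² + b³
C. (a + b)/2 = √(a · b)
A: fails at (3, 7) — LHS = √(58) ≈ 7.616, RHS = 10.
B: holds — e.g. at (3, 4), both sides equal 343.
C: fails at (1, 5) — LHS = 3, RHS = √(5) ≈ 2.236.

Answer: B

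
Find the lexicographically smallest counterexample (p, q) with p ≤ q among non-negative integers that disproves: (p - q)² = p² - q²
Substituting (0, 1) into the claim:
LHS = (0 - 1)² = 1
RHS = 0² - 1² = -1

Since LHS ≠ RHS, this pair disproves the claim, and no lexicographically smaller pair (p ≤ q, non-negative integers) does.

For instance (2, 6) is also a counterexample (LHS = 16, RHS = -32), but it's lexicographically larger.

Answer: (p, q) = (0, 1)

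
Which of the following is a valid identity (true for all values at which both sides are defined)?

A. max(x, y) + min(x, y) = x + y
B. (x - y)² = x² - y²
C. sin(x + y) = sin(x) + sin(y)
A: holds — e.g. at (2, 3), both sides equal 5.
B: fails at (2, 3) — LHS = 1, RHS = -5.
C: fails at (2, 5) — LHS = sin(7) ≈ 0.657, RHS = sin(5) + sin(2) ≈ -0.04963.

Answer: A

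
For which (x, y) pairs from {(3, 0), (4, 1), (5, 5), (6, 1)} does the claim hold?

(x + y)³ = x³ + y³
(3, 0)

Testing each pair:
(3, 0): LHS = 27, RHS = 27 → holds
(4, 1): LHS = 125, RHS = 65 → fails
(5, 5): LHS = 1000, RHS = 250 → fails
(6, 1): LHS = 343, RHS = 217 → fails

1 of 4 pairs satisfies the claim.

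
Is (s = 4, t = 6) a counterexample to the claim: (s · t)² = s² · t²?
No

Substituting s = 4, t = 6:
LHS = (4 · 6)² = 576
RHS = 4² · 6² = 576

The sides agree, so this pair does not disprove the claim.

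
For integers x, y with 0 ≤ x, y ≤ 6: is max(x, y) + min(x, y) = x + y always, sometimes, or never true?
Always true

The identity holds for every pair in the range. For instance at (x, y) = (3, 0): both sides equal 3.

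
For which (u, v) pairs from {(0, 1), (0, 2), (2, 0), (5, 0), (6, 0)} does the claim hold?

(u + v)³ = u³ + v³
Testing each pair:
(0, 1): LHS = 1, RHS = 1 → holds
(0, 2): LHS = 8, RHS = 8 → holds
(2, 0): LHS = 8, RHS = 8 → holds
(5, 0): LHS = 125, RHS = 125 → holds
(6, 0): LHS = 216, RHS = 216 → holds

Every pair satisfies the claim.

Answer: All pairs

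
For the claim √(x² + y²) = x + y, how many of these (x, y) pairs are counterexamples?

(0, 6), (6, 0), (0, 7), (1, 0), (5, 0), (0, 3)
Testing each pair:
(0, 6): LHS = 6, RHS = 6 → satisfies claim
(6, 0): LHS = 6, RHS = 6 → satisfies claim
(0, 7): LHS = 7, RHS = 7 → satisfies claim
(1, 0): LHS = 1, RHS = 1 → satisfies claim
(5, 0): LHS = 5, RHS = 5 → satisfies claim
(0, 3): LHS = 3, RHS = 3 → satisfies claim

That makes 0 counterexamples.

Answer: 0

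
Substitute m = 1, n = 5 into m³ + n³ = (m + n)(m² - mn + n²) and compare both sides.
LHS = 1³ + 5³ = 126
RHS = (1 + 5)(1² - 1·5 + 5²) = 126

LHS = RHS: the two sides agree.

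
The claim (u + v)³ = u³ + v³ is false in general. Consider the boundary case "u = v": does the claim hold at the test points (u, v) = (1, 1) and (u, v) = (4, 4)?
No, fails at both test points

At (1, 1): LHS = 8 ≠ RHS = 2
At (4, 4): LHS = 512 ≠ RHS = 128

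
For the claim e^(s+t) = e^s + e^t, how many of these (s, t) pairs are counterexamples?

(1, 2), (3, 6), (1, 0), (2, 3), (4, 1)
Testing each pair:
(1, 2): LHS = e^3 ≈ 20.09, RHS = e + e^2 ≈ 10.11 → counterexample
(3, 6): LHS = e^9 ≈ 8103, RHS = e^3 + e^6 ≈ 423.5 → counterexample
(1, 0): LHS = e ≈ 2.718, RHS = 1 + e ≈ 3.718 → counterexample
(2, 3): LHS = e^5 ≈ 148.4, RHS = e^2 + e^3 ≈ 27.47 → counterexample
(4, 1): LHS = e^5 ≈ 148.4, RHS = e + e^4 ≈ 57.32 → counterexample

That makes 5 counterexamples.

Answer: 5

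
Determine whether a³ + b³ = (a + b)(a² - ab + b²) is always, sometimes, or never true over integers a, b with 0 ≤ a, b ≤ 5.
Always true

The identity holds for every pair in the range. For instance at (a, b) = (4, 5): both sides equal 189.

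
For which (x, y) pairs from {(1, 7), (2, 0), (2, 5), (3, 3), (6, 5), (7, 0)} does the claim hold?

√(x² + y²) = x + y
Testing each pair:
(1, 7): LHS = 5·√(2) ≈ 7.071, RHS = 8 → fails
(2, 0): LHS = 2, RHS = 2 → holds
(2, 5): LHS = √(29) ≈ 5.385, RHS = 7 → fails
(3, 3): LHS = 3·√(2) ≈ 4.243, RHS = 6 → fails
(6, 5): LHS = √(61) ≈ 7.81, RHS = 11 → fails
(7, 0): LHS = 7, RHS = 7 → holds

2 of 6 pairs satisfy the claim.

Answer: (2, 0), (7, 0)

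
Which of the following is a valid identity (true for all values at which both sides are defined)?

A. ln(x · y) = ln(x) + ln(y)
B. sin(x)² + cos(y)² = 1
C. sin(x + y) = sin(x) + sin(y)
A: holds — e.g. at (1, 1), both sides equal 0.
B: fails at (1, 5) — LHS = cos(5)² + sin(1)² ≈ 0.7885, RHS = 1.
C: fails at (1, 2) — LHS = sin(3) ≈ 0.1411, RHS = sin(1) + sin(2) ≈ 1.751.

Answer: A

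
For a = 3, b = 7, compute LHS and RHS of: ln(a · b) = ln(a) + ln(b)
LHS = ln(3 · 7) = ln(21) ≈ 3.045
RHS = ln(3) + ln(7) ≈ 3.045

LHS = RHS: the two sides agree.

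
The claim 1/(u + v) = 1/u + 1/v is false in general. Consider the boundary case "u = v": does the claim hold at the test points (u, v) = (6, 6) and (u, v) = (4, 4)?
No, fails at both test points

At (6, 6): LHS = 1/12 ≠ RHS = 1/3
At (4, 4): LHS = 1/8 ≠ RHS = 1/2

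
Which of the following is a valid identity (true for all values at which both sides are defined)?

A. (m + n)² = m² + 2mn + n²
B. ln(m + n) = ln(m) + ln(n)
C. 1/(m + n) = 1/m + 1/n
A

A: holds — e.g. at (2, 3), both sides equal 25.
B: fails at (4, 4) — LHS = ln(8) ≈ 2.079, RHS = 2·ln(4) ≈ 2.773.
C: fails at (2, 5) — LHS = 1/7, RHS = 7/10.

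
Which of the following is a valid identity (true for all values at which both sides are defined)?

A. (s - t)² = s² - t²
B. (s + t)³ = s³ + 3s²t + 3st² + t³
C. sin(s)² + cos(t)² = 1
B

A: fails at (4, 5) — LHS = 1, RHS = -9.
B: holds — e.g. at (4, 5), both sides equal 729.
C: fails at (2, 3) — LHS = sin(2)² + cos(3)² ≈ 1.807, RHS = 1.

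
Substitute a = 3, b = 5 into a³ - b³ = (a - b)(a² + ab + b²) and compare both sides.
LHS = 3³ - 5³ = -98
RHS = (3 - 5)(3² + 3·5 + 5²) = -98

LHS = RHS: the two sides agree.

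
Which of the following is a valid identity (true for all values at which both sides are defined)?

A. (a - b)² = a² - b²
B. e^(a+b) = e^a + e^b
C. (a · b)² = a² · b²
C

A: fails at (2, 7) — LHS = 25, RHS = -45.
B: fails at (6, 7) — LHS = e^13 ≈ 442413.4, RHS = e^6 + e^7 ≈ 1500.
C: holds — e.g. at (4, 4), both sides equal 256.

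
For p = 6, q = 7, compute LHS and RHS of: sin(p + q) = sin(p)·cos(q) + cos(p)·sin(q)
LHS = sin(6 + 7) = sin(13) ≈ 0.4202
RHS = sin(6)·cos(7) + cos(6)·sin(7) = sin(6)·cos(7) + sin(7)·cos(6) ≈ 0.4202

LHS = RHS: the two sides agree.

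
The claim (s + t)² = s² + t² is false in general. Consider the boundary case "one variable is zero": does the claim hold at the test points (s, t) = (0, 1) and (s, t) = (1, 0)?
At (0, 1): LHS = 1, RHS = 1 → equal
At (1, 0): LHS = 1, RHS = 1 → equal

So the claim does hold at both of these boundary points, even though it is not an identity.

Answer: Yes, holds at both test points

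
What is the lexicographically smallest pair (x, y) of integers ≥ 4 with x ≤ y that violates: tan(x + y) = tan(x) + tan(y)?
Substituting (4, 4) into the claim:
LHS = tan(4 + 4) = tan(8) ≈ -6.8
RHS = tan(4) + tan(4) = 2·tan(4) ≈ 2.316

Since LHS ≠ RHS, this pair disproves the claim, and no lexicographically smaller pair (x ≤ y, integers ≥ 4) does.

For instance (5, 8) is also a counterexample (LHS = tan(13) ≈ 0.463, RHS = tan(8) + tan(5) ≈ -10.18), but it's lexicographically larger.

Answer: (x, y) = (4, 4)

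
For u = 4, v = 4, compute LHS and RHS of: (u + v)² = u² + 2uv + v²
LHS = (4 + 4)² = 64
RHS = 4² + 2·4·4 + 4² = 64

LHS = RHS: the two sides agree.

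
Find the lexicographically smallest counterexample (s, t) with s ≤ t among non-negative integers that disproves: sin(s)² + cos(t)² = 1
(s, t) = (0, 1)

At (0, 0): both sides equal 1, so it holds there.

Substituting (0, 1) into the claim:
LHS = sin(0)² + cos(1)² = cos(1)² ≈ 0.2919
RHS = 1

Since LHS ≠ RHS, this pair disproves the claim, and no lexicographically smaller pair (s ≤ t, non-negative integers) does.

For instance (0, 6) is also a counterexample (LHS = cos(6)² ≈ 0.9219, RHS = 1), but it's lexicographically larger.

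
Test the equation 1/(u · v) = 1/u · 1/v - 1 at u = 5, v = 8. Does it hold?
Fails

Substituting u = 5, v = 8:

LHS = 1/(5 · 8) = 1/40
RHS = 1/5 · 1/8 - 1 = -39/40

LHS ≠ RHS, so the equation does not hold at this point.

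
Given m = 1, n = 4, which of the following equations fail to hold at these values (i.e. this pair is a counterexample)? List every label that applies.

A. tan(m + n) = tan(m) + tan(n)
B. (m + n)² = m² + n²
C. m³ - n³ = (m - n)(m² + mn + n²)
A, B

Evaluating each claim at the given values:
A. LHS = tan(5) ≈ -3.381, RHS = tan(4) + tan(1) ≈ 2.715 → fails here (LHS ≠ RHS)
B. LHS = 25, RHS = 17 → fails here (LHS ≠ RHS)
C. LHS = -63, RHS = -63 → holds here (LHS = RHS)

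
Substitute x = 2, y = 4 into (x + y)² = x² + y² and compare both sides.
LHS = (2 + 4)² = 36
RHS = 2² + 4² = 20

LHS ≠ RHS, so the equation does not hold here.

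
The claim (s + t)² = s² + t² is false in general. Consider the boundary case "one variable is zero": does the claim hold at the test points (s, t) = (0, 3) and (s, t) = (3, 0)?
Yes, holds at both test points

At (0, 3): LHS = 9, RHS = 9 → equal
At (3, 0): LHS = 9, RHS = 9 → equal

So the claim does hold at both of these boundary points, even though it is not an identity.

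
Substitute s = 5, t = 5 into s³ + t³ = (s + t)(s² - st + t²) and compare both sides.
LHS = 5³ + 5³ = 250
RHS = (5 + 5)(5² - 5·5 + 5²) = 250

LHS = RHS: the two sides agree.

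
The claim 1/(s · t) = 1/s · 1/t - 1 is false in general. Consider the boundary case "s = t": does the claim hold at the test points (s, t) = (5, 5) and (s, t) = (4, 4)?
No, fails at both test points

At (5, 5): LHS = 1/25 ≠ RHS = -24/25
At (4, 4): LHS = 1/16 ≠ RHS = -15/16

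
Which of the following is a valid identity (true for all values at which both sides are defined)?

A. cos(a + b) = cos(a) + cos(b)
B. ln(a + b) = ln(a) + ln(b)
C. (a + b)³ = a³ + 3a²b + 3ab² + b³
C

A: fails at (3, 7) — LHS = cos(10) ≈ -0.8391, RHS = cos(3) + cos(7) ≈ -0.2361.
B: fails at (3, 5) — LHS = ln(8) ≈ 2.079, RHS = ln(3) + ln(5) ≈ 2.708.
C: holds — e.g. at (1, 2), both sides equal 27.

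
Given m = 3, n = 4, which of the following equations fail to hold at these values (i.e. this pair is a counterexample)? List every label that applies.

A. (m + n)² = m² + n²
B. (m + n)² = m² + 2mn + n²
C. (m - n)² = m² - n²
A, C

Evaluating each claim at the given values:
A. LHS = 49, RHS = 25 → fails here (LHS ≠ RHS)
B. LHS = 49, RHS = 49 → holds here (LHS = RHS)
C. LHS = 1, RHS = -7 → fails here (LHS ≠ RHS)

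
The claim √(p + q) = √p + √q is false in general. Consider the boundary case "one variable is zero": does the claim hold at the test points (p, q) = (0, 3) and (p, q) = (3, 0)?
Yes, holds at both test points

At (0, 3): LHS = √(3) ≈ 1.732, RHS = √(3) ≈ 1.732 → equal
At (3, 0): LHS = √(3) ≈ 1.732, RHS = √(3) ≈ 1.732 → equal

So the claim does hold at both of these boundary points, even though it is not an identity.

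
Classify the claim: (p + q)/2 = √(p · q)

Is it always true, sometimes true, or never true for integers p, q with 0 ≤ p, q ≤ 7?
It holds at (p, q) = (2, 2) (both sides equal 2), but fails at (p, q) = (3, 6) (LHS = 9/2, RHS = 3·√(2) ≈ 4.243).

Answer: Sometimes true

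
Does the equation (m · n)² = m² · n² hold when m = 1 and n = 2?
Holds

Substituting m = 1, n = 2:

LHS = (1 · 2)² = 4
RHS = 1² · 2² = 4

LHS = RHS, so the equation holds at this point.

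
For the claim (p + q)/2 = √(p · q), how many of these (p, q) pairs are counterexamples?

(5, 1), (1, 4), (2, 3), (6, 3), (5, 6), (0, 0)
5

Testing each pair:
(5, 1): LHS = 3, RHS = √(5) ≈ 2.236 → counterexample
(1, 4): LHS = 5/2, RHS = 2 → counterexample
(2, 3): LHS = 5/2, RHS = √(6) ≈ 2.449 → counterexample
(6, 3): LHS = 9/2, RHS = 3·√(2) ≈ 4.243 → counterexample
(5, 6): LHS = 11/2, RHS = √(30) ≈ 5.477 → counterexample
(0, 0): LHS = 0, RHS = 0 → satisfies claim

That makes 5 counterexamples.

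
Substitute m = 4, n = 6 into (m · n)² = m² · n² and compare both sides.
LHS = (4 · 6)² = 576
RHS = 4² · 6² = 576

LHS = RHS: the two sides agree.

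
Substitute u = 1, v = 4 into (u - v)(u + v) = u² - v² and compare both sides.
LHS = (1 - 4)(1 + 4) = -15
RHS = 1² - 4² = -15

LHS = RHS: the two sides agree.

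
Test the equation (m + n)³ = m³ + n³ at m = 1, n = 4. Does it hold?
Fails

Substituting m = 1, n = 4:

LHS = (1 + 4)³ = 125
RHS = 1³ + 4³ = 65

LHS ≠ RHS, so the equation does not hold at this point.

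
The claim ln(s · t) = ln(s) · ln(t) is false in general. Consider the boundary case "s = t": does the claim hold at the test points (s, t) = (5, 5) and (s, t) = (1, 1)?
Only at (1, 1)

At (5, 5): LHS = ln(25) ≈ 3.219 ≠ RHS = ln(5)² ≈ 2.59
At (1, 1): LHS = 0, RHS = 0 → equal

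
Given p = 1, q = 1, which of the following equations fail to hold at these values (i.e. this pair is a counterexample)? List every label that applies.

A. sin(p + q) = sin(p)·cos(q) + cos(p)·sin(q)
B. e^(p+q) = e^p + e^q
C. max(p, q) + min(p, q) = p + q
B

Evaluating each claim at the given values:
A. LHS = sin(2) ≈ 0.9093, RHS = 2·sin(1)·cos(1) ≈ 0.9093 → holds here (LHS = RHS)
B. LHS = e^2 ≈ 7.389, RHS = 2·e ≈ 5.437 → fails here (LHS ≠ RHS)
C. LHS = 2, RHS = 2 → holds here (LHS = RHS)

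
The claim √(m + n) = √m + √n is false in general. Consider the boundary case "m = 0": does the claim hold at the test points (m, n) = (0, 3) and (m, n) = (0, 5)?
At (0, 3): LHS = √(3) ≈ 1.732, RHS = √(3) ≈ 1.732 → equal
At (0, 5): LHS = √(5) ≈ 2.236, RHS = √(5) ≈ 2.236 → equal

So the claim does hold at both of these boundary points, even though it is not an identity.

Answer: Yes, holds at both test points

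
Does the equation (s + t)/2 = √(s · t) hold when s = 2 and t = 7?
Fails

Substituting s = 2, t = 7:

LHS = (2 + 7)/2 = 9/2
RHS = √(2 · 7) = √(14) ≈ 3.742

LHS ≠ RHS, so the equation does not hold at this point.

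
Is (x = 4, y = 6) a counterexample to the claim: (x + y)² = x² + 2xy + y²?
No

Substituting x = 4, y = 6:
LHS = (4 + 6)² = 100
RHS = 4² + 2·4·6 + 6² = 100

The sides agree, so this pair does not disprove the claim.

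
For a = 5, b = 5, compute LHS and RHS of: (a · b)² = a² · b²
LHS = (5 · 5)² = 625
RHS = 5² · 5² = 625

LHS = RHS: the two sides agree.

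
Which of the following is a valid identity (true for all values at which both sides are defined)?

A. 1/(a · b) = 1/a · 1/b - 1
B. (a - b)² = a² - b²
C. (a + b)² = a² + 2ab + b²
C

A: fails at (2, 2) — LHS = 1/4, RHS = -3/4.
B: fails at (2, 3) — LHS = 1, RHS = -5.
C: holds — e.g. at (4, 5), both sides equal 81.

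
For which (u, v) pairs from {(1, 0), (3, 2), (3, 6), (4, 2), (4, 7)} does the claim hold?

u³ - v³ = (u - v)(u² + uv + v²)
Testing each pair:
(1, 0): LHS = 1, RHS = 1 → holds
(3, 2): LHS = 19, RHS = 19 → holds
(3, 6): LHS = -189, RHS = -189 → holds
(4, 2): LHS = 56, RHS = 56 → holds
(4, 7): LHS = -279, RHS = -279 → holds

Every pair satisfies the claim.

Answer: All pairs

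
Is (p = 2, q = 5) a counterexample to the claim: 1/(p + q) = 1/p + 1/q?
Substituting p = 2, q = 5:
LHS = 1/(2 + 5) = 1/7
RHS = 1/2 + 1/5 = 7/10

Since LHS ≠ RHS, this pair disproves the claim.

Answer: Yes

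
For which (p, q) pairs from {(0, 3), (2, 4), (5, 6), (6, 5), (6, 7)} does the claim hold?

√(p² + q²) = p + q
(0, 3)

Testing each pair:
(0, 3): LHS = 3, RHS = 3 → holds
(2, 4): LHS = 2·√(5) ≈ 4.472, RHS = 6 → fails
(5, 6): LHS = √(61) ≈ 7.81, RHS = 11 → fails
(6, 5): LHS = √(61) ≈ 7.81, RHS = 11 → fails
(6, 7): LHS = √(85) ≈ 9.22, RHS = 13 → fails

1 of 5 pairs satisfies the claim.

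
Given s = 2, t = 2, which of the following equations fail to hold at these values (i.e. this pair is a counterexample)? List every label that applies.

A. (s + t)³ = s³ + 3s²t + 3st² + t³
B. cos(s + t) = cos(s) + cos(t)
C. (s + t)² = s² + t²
Evaluating each claim at the given values:
A. LHS = 64, RHS = 64 → holds here (LHS = RHS)
B. LHS = cos(4) ≈ -0.6536, RHS = 2·cos(2) ≈ -0.8323 → fails here (LHS ≠ RHS)
C. LHS = 16, RHS = 8 → fails here (LHS ≠ RHS)

Answer: B, C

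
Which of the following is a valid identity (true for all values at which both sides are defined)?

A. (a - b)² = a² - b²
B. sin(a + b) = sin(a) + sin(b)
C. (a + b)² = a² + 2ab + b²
C

A: fails at (1, 4) — LHS = 9, RHS = -15.
B: fails at (1, 3) — LHS = sin(4) ≈ -0.7568, RHS = sin(3) + sin(1) ≈ 0.9826.
C: holds — e.g. at (4, 4), both sides equal 64.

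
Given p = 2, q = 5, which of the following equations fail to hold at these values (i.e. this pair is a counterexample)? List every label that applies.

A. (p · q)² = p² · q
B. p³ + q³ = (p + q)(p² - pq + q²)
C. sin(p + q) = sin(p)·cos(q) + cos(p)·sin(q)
Evaluating each claim at the given values:
A. LHS = 100, RHS = 20 → fails here (LHS ≠ RHS)
B. LHS = 133, RHS = 133 → holds here (LHS = RHS)
C. LHS = sin(7) ≈ 0.657, RHS = sin(2)·cos(5) + sin(5)·cos(2) ≈ 0.657 → holds here (LHS = RHS)

Answer: A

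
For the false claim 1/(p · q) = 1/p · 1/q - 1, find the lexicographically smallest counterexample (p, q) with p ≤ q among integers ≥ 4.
(p, q) = (4, 4)

Substituting (4, 4) into the claim:
LHS = 1/(4 · 4) = 1/16
RHS = 1/4 · 1/4 - 1 = -15/16

Since LHS ≠ RHS, this pair disproves the claim, and no lexicographically smaller pair (p ≤ q, integers ≥ 4) does.

For instance (4, 10) is also a counterexample (LHS = 1/40, RHS = -39/40), but it's lexicographically larger.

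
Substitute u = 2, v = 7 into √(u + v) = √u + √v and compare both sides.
LHS = √(2 + 7) = 3
RHS = √2 + √7 = √(2) + √(7) ≈ 4.06

LHS ≠ RHS (they differ by about 1.06), so the equation does not hold here.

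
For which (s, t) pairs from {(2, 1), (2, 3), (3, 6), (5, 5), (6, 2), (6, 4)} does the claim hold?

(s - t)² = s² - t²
Testing each pair:
(2, 1): LHS = 1, RHS = 3 → fails
(2, 3): LHS = 1, RHS = -5 → fails
(3, 6): LHS = 9, RHS = -27 → fails
(5, 5): LHS = 0, RHS = 0 → holds
(6, 2): LHS = 16, RHS = 32 → fails
(6, 4): LHS = 4, RHS = 20 → fails

1 of 6 pairs satisfies the claim.

Answer: (5, 5)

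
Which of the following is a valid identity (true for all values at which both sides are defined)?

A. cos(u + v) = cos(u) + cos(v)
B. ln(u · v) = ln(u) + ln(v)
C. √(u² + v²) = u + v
B

A: fails at (2, 4) — LHS = cos(6) ≈ 0.9602, RHS = cos(4) + cos(2) ≈ -1.07.
B: holds — e.g. at (1, 3), both sides equal ln(3) ≈ 1.099.
C: fails at (5, 8) — LHS = √(89) ≈ 9.434, RHS = 13.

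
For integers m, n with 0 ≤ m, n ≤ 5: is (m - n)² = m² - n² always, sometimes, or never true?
It holds at (m, n) = (2, 0) (both sides equal 4), but fails at (m, n) = (3, 4) (LHS = 1, RHS = -7).

Answer: Sometimes true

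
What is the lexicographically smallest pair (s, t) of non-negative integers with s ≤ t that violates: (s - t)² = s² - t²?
(s, t) = (0, 1)

At (0, 0): both sides equal 0, so it holds there.

Substituting (0, 1) into the claim:
LHS = (0 - 1)² = 1
RHS = 0² - 1² = -1

Since LHS ≠ RHS, this pair disproves the claim, and no lexicographically smaller pair (s ≤ t, non-negative integers) does.

For instance (1, 4) is also a counterexample (LHS = 9, RHS = -15), but it's lexicographically larger.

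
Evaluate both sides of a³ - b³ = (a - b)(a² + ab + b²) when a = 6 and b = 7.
LHS = 6³ - 7³ = -127
RHS = (6 - 7)(6² + 6·7 + 7²) = -127

LHS = RHS: the two sides agree.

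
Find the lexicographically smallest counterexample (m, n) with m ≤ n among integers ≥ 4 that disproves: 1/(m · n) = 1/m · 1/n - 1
(m, n) = (4, 4)

Substituting (4, 4) into the claim:
LHS = 1/(4 · 4) = 1/16
RHS = 1/4 · 1/4 - 1 = -15/16

Since LHS ≠ RHS, this pair disproves the claim, and no lexicographically smaller pair (m ≤ n, integers ≥ 4) does.

For instance (5, 11) is also a counterexample (LHS = 1/55, RHS = -54/55), but it's lexicographically larger.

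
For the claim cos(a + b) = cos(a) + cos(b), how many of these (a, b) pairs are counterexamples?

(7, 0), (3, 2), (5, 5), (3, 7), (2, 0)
5

Testing each pair:
(7, 0): LHS = cos(7) ≈ 0.7539, RHS = cos(7) + 1 ≈ 1.754 → counterexample
(3, 2): LHS = cos(5) ≈ 0.2837, RHS = cos(3) + cos(2) ≈ -1.406 → counterexample
(5, 5): LHS = cos(10) ≈ -0.8391, RHS = 2·cos(5) ≈ 0.5673 → counterexample
(3, 7): LHS = cos(10) ≈ -0.8391, RHS = cos(3) + cos(7) ≈ -0.2361 → counterexample
(2, 0): LHS = cos(2) ≈ -0.4161, RHS = cos(2) + 1 ≈ 0.5839 → counterexample

That makes 5 counterexamples.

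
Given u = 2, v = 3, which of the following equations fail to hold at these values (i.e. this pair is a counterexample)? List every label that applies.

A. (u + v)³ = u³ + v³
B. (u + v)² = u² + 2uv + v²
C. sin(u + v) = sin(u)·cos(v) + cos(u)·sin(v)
Evaluating each claim at the given values:
A. LHS = 125, RHS = 35 → fails here (LHS ≠ RHS)
B. LHS = 25, RHS = 25 → holds here (LHS = RHS)
C. LHS = sin(5) ≈ -0.9589, RHS = sin(2)·cos(3) + sin(3)·cos(2) ≈ -0.9589 → holds here (LHS = RHS)

Answer: A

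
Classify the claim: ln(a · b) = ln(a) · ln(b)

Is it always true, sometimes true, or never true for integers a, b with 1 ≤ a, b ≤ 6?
Sometimes true

It holds at (a, b) = (1, 1) (both sides equal 0), but fails at (a, b) = (1, 5) (LHS = ln(5) ≈ 1.609, RHS = 0).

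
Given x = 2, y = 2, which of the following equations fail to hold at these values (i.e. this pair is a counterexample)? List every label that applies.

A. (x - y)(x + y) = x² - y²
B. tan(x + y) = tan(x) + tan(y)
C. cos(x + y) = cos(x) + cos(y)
Evaluating each claim at the given values:
A. LHS = 0, RHS = 0 → holds here (LHS = RHS)
B. LHS = tan(4) ≈ 1.158, RHS = 2·tan(2) ≈ -4.37 → fails here (LHS ≠ RHS)
C. LHS = cos(4) ≈ -0.6536, RHS = 2·cos(2) ≈ -0.8323 → fails here (LHS ≠ RHS)

Answer: B, C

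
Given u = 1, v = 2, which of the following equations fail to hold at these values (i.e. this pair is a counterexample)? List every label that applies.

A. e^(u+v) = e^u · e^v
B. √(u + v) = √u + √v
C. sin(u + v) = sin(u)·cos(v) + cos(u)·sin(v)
Evaluating each claim at the given values:
A. LHS = e^3 ≈ 20.09, RHS = e^3 ≈ 20.09 → holds here (LHS = RHS)
B. LHS = √(3) ≈ 1.732, RHS = 1 + √(2) ≈ 2.414 → fails here (LHS ≠ RHS)
C. LHS = sin(3) ≈ 0.1411, RHS = sin(1)·cos(2) + sin(2)·cos(1) ≈ 0.1411 → holds here (LHS = RHS)

Answer: B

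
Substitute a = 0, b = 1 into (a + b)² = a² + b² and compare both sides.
LHS = (0 + 1)² = 1
RHS = 0² + 1² = 1

LHS = RHS: the two sides agree.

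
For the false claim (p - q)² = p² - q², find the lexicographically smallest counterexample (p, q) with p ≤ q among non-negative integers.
(p, q) = (0, 1)

Substituting (0, 1) into the claim:
LHS = (0 - 1)² = 1
RHS = 0² - 1² = -1

Since LHS ≠ RHS, this pair disproves the claim, and no lexicographically smaller pair (p ≤ q, non-negative integers) does.

For instance (3, 5) is also a counterexample (LHS = 4, RHS = -16), but it's lexicographically larger.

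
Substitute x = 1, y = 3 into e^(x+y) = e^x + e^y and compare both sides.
LHS = e^(1+3) = e^4 ≈ 54.6
RHS = e^1 + e^3 = e + e^3 ≈ 22.8

LHS ≠ RHS (they differ by about 31.79), so the equation does not hold here.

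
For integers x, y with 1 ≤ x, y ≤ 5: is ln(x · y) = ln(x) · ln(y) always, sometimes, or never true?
It holds at (x, y) = (1, 1) (both sides equal 0), but fails at (x, y) = (2, 2) (LHS = ln(4) ≈ 1.386, RHS = ln(2)² ≈ 0.4805).

Answer: Sometimes true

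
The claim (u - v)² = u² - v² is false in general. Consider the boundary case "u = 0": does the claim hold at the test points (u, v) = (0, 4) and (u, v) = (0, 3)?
No, fails at both test points

At (0, 4): LHS = 16 ≠ RHS = -16
At (0, 3): LHS = 9 ≠ RHS = -9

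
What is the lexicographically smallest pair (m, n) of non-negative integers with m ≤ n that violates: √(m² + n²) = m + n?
At (0, 2): both sides equal 2, so it holds there.
At (0, 4): both sides equal 4, so it holds there.

Substituting (1, 1) into the claim:
LHS = √(1² + 1²) = √(2) ≈ 1.414
RHS = 1 + 1 = 2

Since LHS ≠ RHS, this pair disproves the claim, and no lexicographically smaller pair (m ≤ n, non-negative integers) does.

For instance (1, 3) is also a counterexample (LHS = √(10) ≈ 3.162, RHS = 4), but it's lexicographically larger.

Answer: (m, n) = (1, 1)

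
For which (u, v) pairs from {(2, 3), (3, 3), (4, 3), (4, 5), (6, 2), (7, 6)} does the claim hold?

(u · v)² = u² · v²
All pairs

Testing each pair:
(2, 3): LHS = 36, RHS = 36 → holds
(3, 3): LHS = 81, RHS = 81 → holds
(4, 3): LHS = 144, RHS = 144 → holds
(4, 5): LHS = 400, RHS = 400 → holds
(6, 2): LHS = 144, RHS = 144 → holds
(7, 6): LHS = 1764, RHS = 1764 → holds

Every pair satisfies the claim.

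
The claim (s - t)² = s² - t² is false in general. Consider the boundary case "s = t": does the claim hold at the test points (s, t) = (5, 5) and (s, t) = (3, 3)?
Yes, holds at both test points

At (5, 5): LHS = 0, RHS = 0 → equal
At (3, 3): LHS = 0, RHS = 0 → equal

So the claim does hold at both of these boundary points, even though it is not an identity.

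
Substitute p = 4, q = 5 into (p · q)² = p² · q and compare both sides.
LHS = (4 · 5)² = 400
RHS = 4² · 5 = 80

LHS ≠ RHS, so the equation does not hold here.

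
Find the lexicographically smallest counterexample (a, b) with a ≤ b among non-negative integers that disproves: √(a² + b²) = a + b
At (0, 3): both sides equal 3, so it holds there.

Substituting (1, 1) into the claim:
LHS = √(1² + 1²) = √(2) ≈ 1.414
RHS = 1 + 1 = 2

Since LHS ≠ RHS, this pair disproves the claim, and no lexicographically smaller pair (a ≤ b, non-negative integers) does.

For instance (3, 3) is also a counterexample (LHS = 3·√(2) ≈ 4.243, RHS = 6), but it's lexicographically larger.

Answer: (a, b) = (1, 1)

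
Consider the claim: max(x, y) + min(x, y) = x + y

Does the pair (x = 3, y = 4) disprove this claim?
Substituting x = 3, y = 4:
LHS = max(3, 4) + min(3, 4) = 7
RHS = 3 + 4 = 7

The sides agree, so this pair does not disprove the claim.

Answer: No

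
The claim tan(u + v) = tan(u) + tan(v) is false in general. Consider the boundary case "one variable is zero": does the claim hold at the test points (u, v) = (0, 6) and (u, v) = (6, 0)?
At (0, 6): LHS = tan(6) ≈ -0.291, RHS = tan(6) ≈ -0.291 → equal
At (6, 0): LHS = tan(6) ≈ -0.291, RHS = tan(6) ≈ -0.291 → equal

So the claim does hold at both of these boundary points, even though it is not an identity.

Answer: Yes, holds at both test points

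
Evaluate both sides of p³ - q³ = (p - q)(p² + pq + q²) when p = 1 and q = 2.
LHS = 1³ - 2³ = -7
RHS = (1 - 2)(1² + 1·2 + 2²) = -7

LHS = RHS: the two sides agree.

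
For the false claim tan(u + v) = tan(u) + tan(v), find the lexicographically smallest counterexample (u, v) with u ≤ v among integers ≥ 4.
Substituting (4, 4) into the claim:
LHS = tan(4 + 4) = tan(8) ≈ -6.8
RHS = tan(4) + tan(4) = 2·tan(4) ≈ 2.316

Since LHS ≠ RHS, this pair disproves the claim, and no lexicographically smaller pair (u ≤ v, integers ≥ 4) does.

For instance (6, 6) is also a counterexample (LHS = tan(12) ≈ -0.6359, RHS = 2·tan(6) ≈ -0.582), but it's lexicographically larger.

Answer: (u, v) = (4, 4)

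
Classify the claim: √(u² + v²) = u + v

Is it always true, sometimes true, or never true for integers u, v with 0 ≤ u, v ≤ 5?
Sometimes true

It holds at (u, v) = (0, 0) (both sides equal 0), but fails at (u, v) = (3, 5) (LHS = √(34) ≈ 5.831, RHS = 8).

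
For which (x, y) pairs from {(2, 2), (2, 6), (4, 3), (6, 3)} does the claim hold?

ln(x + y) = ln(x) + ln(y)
Testing each pair:
(2, 2): LHS = ln(4) ≈ 1.386, RHS = 2·ln(2) ≈ 1.386 → holds
(2, 6): LHS = ln(8) ≈ 2.079, RHS = ln(2) + ln(6) ≈ 2.485 → fails
(4, 3): LHS = ln(7) ≈ 1.946, RHS = ln(3) + ln(4) ≈ 2.485 → fails
(6, 3): LHS = ln(9) ≈ 2.197, RHS = ln(3) + ln(6) ≈ 2.89 → fails

1 of 4 pairs satisfies the claim.

Answer: (2, 2)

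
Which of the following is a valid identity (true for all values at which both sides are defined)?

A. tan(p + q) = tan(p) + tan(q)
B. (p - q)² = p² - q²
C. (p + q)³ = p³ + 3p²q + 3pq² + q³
C

A: fails at (2, 5) — LHS = tan(7) ≈ 0.8714, RHS = tan(5) + tan(2) ≈ -5.566.
B: fails at (1, 3) — LHS = 4, RHS = -8.
C: holds — e.g. at (3, 5), both sides equal 512.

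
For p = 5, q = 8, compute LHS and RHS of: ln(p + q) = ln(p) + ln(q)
LHS = ln(5 + 8) = ln(13) ≈ 2.565
RHS = ln(5) + ln(8) ≈ 3.689

LHS ≠ RHS (they differ by about 1.124), so the equation does not hold here.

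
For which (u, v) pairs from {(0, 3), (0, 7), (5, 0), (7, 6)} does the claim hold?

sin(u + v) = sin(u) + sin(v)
Testing each pair:
(0, 3): LHS = sin(3) ≈ 0.1411, RHS = sin(3) ≈ 0.1411 → holds
(0, 7): LHS = sin(7) ≈ 0.657, RHS = sin(7) ≈ 0.657 → holds
(5, 0): LHS = sin(5) ≈ -0.9589, RHS = sin(5) ≈ -0.9589 → holds
(7, 6): LHS = sin(13) ≈ 0.4202, RHS = sin(6) + sin(7) ≈ 0.3776 → fails

3 of 4 pairs satisfy the claim.

Answer: (0, 3), (0, 7), (5, 0)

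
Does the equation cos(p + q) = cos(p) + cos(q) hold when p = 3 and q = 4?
Substituting p = 3, q = 4:

LHS = cos(3 + 4) = cos(7) ≈ 0.7539
RHS = cos(3) + cos(4) ≈ -1.644

LHS ≠ RHS, so the equation does not hold at this point.

Answer: Fails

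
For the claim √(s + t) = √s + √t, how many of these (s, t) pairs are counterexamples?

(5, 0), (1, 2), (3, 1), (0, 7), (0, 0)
2

Testing each pair:
(5, 0): LHS = √(5) ≈ 2.236, RHS = √(5) ≈ 2.236 → satisfies claim
(1, 2): LHS = √(3) ≈ 1.732, RHS = 1 + √(2) ≈ 2.414 → counterexample
(3, 1): LHS = 2, RHS = 1 + √(3) ≈ 2.732 → counterexample
(0, 7): LHS = √(7) ≈ 2.646, RHS = √(7) ≈ 2.646 → satisfies claim
(0, 0): LHS = 0, RHS = 0 → satisfies claim

That makes 2 counterexamples.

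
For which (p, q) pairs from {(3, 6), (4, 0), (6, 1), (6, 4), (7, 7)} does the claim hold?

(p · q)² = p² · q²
All pairs

Testing each pair:
(3, 6): LHS = 324, RHS = 324 → holds
(4, 0): LHS = 0, RHS = 0 → holds
(6, 1): LHS = 36, RHS = 36 → holds
(6, 4): LHS = 576, RHS = 576 → holds
(7, 7): LHS = 2401, RHS = 2401 → holds

Every pair satisfies the claim.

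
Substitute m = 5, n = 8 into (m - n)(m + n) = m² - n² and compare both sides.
LHS = (5 - 8)(5 + 8) = -39
RHS = 5² - 8² = -39

LHS = RHS: the two sides agree.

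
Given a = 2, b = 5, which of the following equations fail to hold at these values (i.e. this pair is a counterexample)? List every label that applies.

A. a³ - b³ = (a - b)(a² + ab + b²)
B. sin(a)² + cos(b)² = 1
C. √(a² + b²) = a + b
Evaluating each claim at the given values:
A. LHS = -117, RHS = -117 → holds here (LHS = RHS)
B. LHS = cos(5)² + sin(2)² ≈ 0.9073, RHS = 1 → fails here (LHS ≠ RHS)
C. LHS = √(29) ≈ 5.385, RHS = 7 → fails here (LHS ≠ RHS)

Answer: B, C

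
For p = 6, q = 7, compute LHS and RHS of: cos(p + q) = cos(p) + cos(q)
LHS = cos(6 + 7) = cos(13) ≈ 0.9074
RHS = cos(6) + cos(7) ≈ 1.714

LHS ≠ RHS (they differ by about 0.8066), so the equation does not hold here.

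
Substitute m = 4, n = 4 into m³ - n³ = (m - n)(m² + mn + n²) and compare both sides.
LHS = 4³ - 4³ = 0
RHS = (4 - 4)(4² + 4·4 + 4²) = 0

LHS = RHS: the two sides agree.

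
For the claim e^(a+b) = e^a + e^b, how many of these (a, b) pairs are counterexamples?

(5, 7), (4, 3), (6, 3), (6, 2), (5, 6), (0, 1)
6

Testing each pair:
(5, 7): LHS = e^12 ≈ 162754.8, RHS = e^5 + e^7 ≈ 1245 → counterexample
(4, 3): LHS = e^7 ≈ 1097, RHS = e^3 + e^4 ≈ 74.68 → counterexample
(6, 3): LHS = e^9 ≈ 8103, RHS = e^3 + e^6 ≈ 423.5 → counterexample
(6, 2): LHS = e^8 ≈ 2981, RHS = e^2 + e^6 ≈ 410.8 → counterexample
(5, 6): LHS = e^11 ≈ 59874.1, RHS = e^5 + e^6 ≈ 551.8 → counterexample
(0, 1): LHS = e ≈ 2.718, RHS = 1 + e ≈ 3.718 → counterexample

That makes 6 counterexamples.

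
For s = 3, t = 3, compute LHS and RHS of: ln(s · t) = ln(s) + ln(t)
LHS = ln(3 · 3) = ln(9) ≈ 2.197
RHS = ln(3) + ln(3) = 2·ln(3) ≈ 2.197

LHS = RHS: the two sides agree.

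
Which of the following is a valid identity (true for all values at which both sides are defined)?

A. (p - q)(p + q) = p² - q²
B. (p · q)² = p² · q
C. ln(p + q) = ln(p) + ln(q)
A

A: holds — e.g. at (3, 5), both sides equal -16.
B: fails at (1, 3) — LHS = 9, RHS = 3.
C: fails at (2, 5) — LHS = ln(7) ≈ 1.946, RHS = ln(2) + ln(5) ≈ 2.303.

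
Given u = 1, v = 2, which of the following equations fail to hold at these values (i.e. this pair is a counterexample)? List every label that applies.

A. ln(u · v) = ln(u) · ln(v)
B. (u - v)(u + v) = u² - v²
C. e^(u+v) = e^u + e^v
Evaluating each claim at the given values:
A. LHS = ln(2) ≈ 0.6931, RHS = 0 → fails here (LHS ≠ RHS)
B. LHS = -3, RHS = -3 → holds here (LHS = RHS)
C. LHS = e^3 ≈ 20.09, RHS = e + e^2 ≈ 10.11 → fails here (LHS ≠ RHS)

Answer: A, C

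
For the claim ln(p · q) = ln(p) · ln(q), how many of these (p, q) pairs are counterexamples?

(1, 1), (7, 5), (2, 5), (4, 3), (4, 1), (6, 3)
Testing each pair:
(1, 1): LHS = 0, RHS = 0 → satisfies claim
(7, 5): LHS = ln(35) ≈ 3.555, RHS = ln(5)·ln(7) ≈ 3.132 → counterexample
(2, 5): LHS = ln(10) ≈ 2.303, RHS = ln(2)·ln(5) ≈ 1.116 → counterexample
(4, 3): LHS = ln(12) ≈ 2.485, RHS = ln(3)·ln(4) ≈ 1.523 → counterexample
(4, 1): LHS = ln(4) ≈ 1.386, RHS = 0 → counterexample
(6, 3): LHS = ln(18) ≈ 2.89, RHS = ln(3)·ln(6) ≈ 1.968 → counterexample

That makes 5 counterexamples.

Answer: 5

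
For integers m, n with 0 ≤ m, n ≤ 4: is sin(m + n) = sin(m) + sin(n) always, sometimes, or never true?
Sometimes true

It holds at (m, n) = (1, 0) (both sides equal sin(1) ≈ 0.8415), but fails at (m, n) = (2, 1) (LHS = sin(3) ≈ 0.1411, RHS = sin(1) + sin(2) ≈ 1.751).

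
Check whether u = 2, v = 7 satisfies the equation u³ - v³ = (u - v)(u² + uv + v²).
Holds

Substituting u = 2, v = 7:

LHS = 2³ - 7³ = -335
RHS = (2 - 7)(2² + 2·7 + 7²) = -335

LHS = RHS, so the equation holds at this point.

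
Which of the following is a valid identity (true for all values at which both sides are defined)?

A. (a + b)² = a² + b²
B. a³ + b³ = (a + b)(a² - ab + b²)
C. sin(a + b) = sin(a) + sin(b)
B

A: fails at (2, 2) — LHS = 16, RHS = 8.
B: holds — e.g. at (4, 6), both sides equal 280.
C: fails at (1, 4) — LHS = sin(5) ≈ -0.9589, RHS = sin(4) + sin(1) ≈ 0.08467.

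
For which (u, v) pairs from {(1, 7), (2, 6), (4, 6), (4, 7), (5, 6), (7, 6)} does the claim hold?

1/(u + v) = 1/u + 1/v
Testing each pair:
(1, 7): LHS = 1/8, RHS = 8/7 → fails
(2, 6): LHS = 1/8, RHS = 2/3 → fails
(4, 6): LHS = 1/10, RHS = 5/12 → fails
(4, 7): LHS = 1/11, RHS = 11/28 → fails
(5, 6): LHS = 1/11, RHS = 11/30 → fails
(7, 6): LHS = 1/13, RHS = 13/42 → fails

No pair satisfies the claim.

Answer: None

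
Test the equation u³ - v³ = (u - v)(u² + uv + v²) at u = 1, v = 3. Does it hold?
Holds

Substituting u = 1, v = 3:

LHS = 1³ - 3³ = -26
RHS = (1 - 3)(1² + 1·3 + 3²) = -26

LHS = RHS, so the equation holds at this point.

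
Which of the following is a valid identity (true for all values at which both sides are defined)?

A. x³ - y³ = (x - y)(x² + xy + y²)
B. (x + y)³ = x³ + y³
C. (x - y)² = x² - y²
A

A: holds — e.g. at (3, 7), both sides equal -316.
B: fails at (2, 3) — LHS = 125, RHS = 35.
C: fails at (4, 6) — LHS = 4, RHS = -20.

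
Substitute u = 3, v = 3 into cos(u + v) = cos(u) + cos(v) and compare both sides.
LHS = cos(3 + 3) = cos(6) ≈ 0.9602
RHS = cos(3) + cos(3) = 2·cos(3) ≈ -1.98

LHS ≠ RHS (they differ by about 2.94), so the equation does not hold here.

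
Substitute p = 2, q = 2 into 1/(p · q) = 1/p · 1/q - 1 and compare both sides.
LHS = 1/(2 · 2) = 1/4
RHS = 1/2 · 1/2 - 1 = -3/4

LHS ≠ RHS, so the equation does not hold here.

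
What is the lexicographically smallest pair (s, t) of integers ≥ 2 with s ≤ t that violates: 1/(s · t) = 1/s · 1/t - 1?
(s, t) = (2, 2)

Substituting (2, 2) into the claim:
LHS = 1/(2 · 2) = 1/4
RHS = 1/2 · 1/2 - 1 = -3/4

Since LHS ≠ RHS, this pair disproves the claim, and no lexicographically smaller pair (s ≤ t, integers ≥ 2) does.

For instance (4, 6) is also a counterexample (LHS = 1/24, RHS = -23/24), but it's lexicographically larger.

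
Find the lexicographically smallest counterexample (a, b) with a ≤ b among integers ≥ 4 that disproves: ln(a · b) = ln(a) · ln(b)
Substituting (4, 4) into the claim:
LHS = ln(4 · 4) = ln(16) ≈ 2.773
RHS = ln(4) · ln(4) = ln(4)² ≈ 1.922

Since LHS ≠ RHS, this pair disproves the claim, and no lexicographically smaller pair (a ≤ b, integers ≥ 4) does.

For instance (8, 8) is also a counterexample (LHS = ln(64) ≈ 4.159, RHS = ln(8)² ≈ 4.324), but it's lexicographically larger.

Answer: (a, b) = (4, 4)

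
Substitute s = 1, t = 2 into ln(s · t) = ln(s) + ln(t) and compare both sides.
LHS = ln(1 · 2) = ln(2) ≈ 0.6931
RHS = ln(1) + ln(2) = ln(2) ≈ 0.6931

LHS = RHS: the two sides agree.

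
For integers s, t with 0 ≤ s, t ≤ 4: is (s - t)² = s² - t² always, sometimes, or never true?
It holds at (s, t) = (2, 0) (both sides equal 4), but fails at (s, t) = (2, 3) (LHS = 1, RHS = -5).

Answer: Sometimes true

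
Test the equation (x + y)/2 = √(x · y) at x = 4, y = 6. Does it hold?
Substituting x = 4, y = 6:

LHS = (4 + 6)/2 = 5
RHS = √(4 · 6) = 2·√(6) ≈ 4.899

LHS ≠ RHS, so the equation does not hold at this point.

Answer: Fails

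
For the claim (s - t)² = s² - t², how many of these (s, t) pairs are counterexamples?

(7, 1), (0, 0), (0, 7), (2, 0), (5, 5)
2

Testing each pair:
(7, 1): LHS = 36, RHS = 48 → counterexample
(0, 0): LHS = 0, RHS = 0 → satisfies claim
(0, 7): LHS = 49, RHS = -49 → counterexample
(2, 0): LHS = 4, RHS = 4 → satisfies claim
(5, 5): LHS = 0, RHS = 0 → satisfies claim

That makes 2 counterexamples.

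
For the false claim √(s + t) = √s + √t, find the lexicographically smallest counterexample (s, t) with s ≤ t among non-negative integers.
At (0, 5): both sides equal √(5) ≈ 2.236, so it holds there.

Substituting (1, 1) into the claim:
LHS = √(1 + 1) = √(2) ≈ 1.414
RHS = √1 + √1 = 2

Since LHS ≠ RHS, this pair disproves the claim, and no lexicographically smaller pair (s ≤ t, non-negative integers) does.

For instance (4, 7) is also a counterexample (LHS = √(11) ≈ 3.317, RHS = 2 + √(7) ≈ 4.646), but it's lexicographically larger.

Answer: (s, t) = (1, 1)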